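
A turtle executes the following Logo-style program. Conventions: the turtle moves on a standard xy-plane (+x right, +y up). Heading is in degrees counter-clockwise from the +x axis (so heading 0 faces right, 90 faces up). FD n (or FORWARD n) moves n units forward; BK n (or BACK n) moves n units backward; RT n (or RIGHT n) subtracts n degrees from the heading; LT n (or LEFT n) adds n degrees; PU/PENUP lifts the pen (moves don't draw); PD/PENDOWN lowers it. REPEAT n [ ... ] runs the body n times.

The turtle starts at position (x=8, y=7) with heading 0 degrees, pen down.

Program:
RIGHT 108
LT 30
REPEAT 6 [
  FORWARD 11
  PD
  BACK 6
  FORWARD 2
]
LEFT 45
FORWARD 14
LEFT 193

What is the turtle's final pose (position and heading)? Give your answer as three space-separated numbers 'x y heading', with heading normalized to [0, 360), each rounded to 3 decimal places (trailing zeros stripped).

Executing turtle program step by step:
Start: pos=(8,7), heading=0, pen down
RT 108: heading 0 -> 252
LT 30: heading 252 -> 282
REPEAT 6 [
  -- iteration 1/6 --
  FD 11: (8,7) -> (10.287,-3.76) [heading=282, draw]
  PD: pen down
  BK 6: (10.287,-3.76) -> (9.04,2.109) [heading=282, draw]
  FD 2: (9.04,2.109) -> (9.455,0.153) [heading=282, draw]
  -- iteration 2/6 --
  FD 11: (9.455,0.153) -> (11.742,-10.607) [heading=282, draw]
  PD: pen down
  BK 6: (11.742,-10.607) -> (10.495,-4.738) [heading=282, draw]
  FD 2: (10.495,-4.738) -> (10.911,-6.694) [heading=282, draw]
  -- iteration 3/6 --
  FD 11: (10.911,-6.694) -> (13.198,-17.454) [heading=282, draw]
  PD: pen down
  BK 6: (13.198,-17.454) -> (11.95,-11.585) [heading=282, draw]
  FD 2: (11.95,-11.585) -> (12.366,-13.541) [heading=282, draw]
  -- iteration 4/6 --
  FD 11: (12.366,-13.541) -> (14.653,-24.301) [heading=282, draw]
  PD: pen down
  BK 6: (14.653,-24.301) -> (13.406,-18.432) [heading=282, draw]
  FD 2: (13.406,-18.432) -> (13.822,-20.388) [heading=282, draw]
  -- iteration 5/6 --
  FD 11: (13.822,-20.388) -> (16.109,-31.148) [heading=282, draw]
  PD: pen down
  BK 6: (16.109,-31.148) -> (14.861,-25.279) [heading=282, draw]
  FD 2: (14.861,-25.279) -> (15.277,-27.235) [heading=282, draw]
  -- iteration 6/6 --
  FD 11: (15.277,-27.235) -> (17.564,-37.995) [heading=282, draw]
  PD: pen down
  BK 6: (17.564,-37.995) -> (16.316,-32.126) [heading=282, draw]
  FD 2: (16.316,-32.126) -> (16.732,-34.082) [heading=282, draw]
]
LT 45: heading 282 -> 327
FD 14: (16.732,-34.082) -> (28.474,-41.707) [heading=327, draw]
LT 193: heading 327 -> 160
Final: pos=(28.474,-41.707), heading=160, 19 segment(s) drawn

Answer: 28.474 -41.707 160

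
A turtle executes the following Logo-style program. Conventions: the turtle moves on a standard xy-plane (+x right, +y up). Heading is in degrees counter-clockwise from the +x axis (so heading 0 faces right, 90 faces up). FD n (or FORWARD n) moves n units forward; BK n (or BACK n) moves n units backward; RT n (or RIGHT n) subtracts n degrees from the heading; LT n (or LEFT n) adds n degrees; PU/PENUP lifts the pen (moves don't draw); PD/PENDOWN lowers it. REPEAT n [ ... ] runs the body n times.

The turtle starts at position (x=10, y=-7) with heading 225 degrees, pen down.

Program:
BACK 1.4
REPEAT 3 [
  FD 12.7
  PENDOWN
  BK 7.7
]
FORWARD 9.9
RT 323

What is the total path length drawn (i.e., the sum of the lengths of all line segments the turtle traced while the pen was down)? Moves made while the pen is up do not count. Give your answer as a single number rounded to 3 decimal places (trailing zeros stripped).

Executing turtle program step by step:
Start: pos=(10,-7), heading=225, pen down
BK 1.4: (10,-7) -> (10.99,-6.01) [heading=225, draw]
REPEAT 3 [
  -- iteration 1/3 --
  FD 12.7: (10.99,-6.01) -> (2.01,-14.99) [heading=225, draw]
  PD: pen down
  BK 7.7: (2.01,-14.99) -> (7.454,-9.546) [heading=225, draw]
  -- iteration 2/3 --
  FD 12.7: (7.454,-9.546) -> (-1.526,-18.526) [heading=225, draw]
  PD: pen down
  BK 7.7: (-1.526,-18.526) -> (3.919,-13.081) [heading=225, draw]
  -- iteration 3/3 --
  FD 12.7: (3.919,-13.081) -> (-5.061,-22.061) [heading=225, draw]
  PD: pen down
  BK 7.7: (-5.061,-22.061) -> (0.383,-16.617) [heading=225, draw]
]
FD 9.9: (0.383,-16.617) -> (-6.617,-23.617) [heading=225, draw]
RT 323: heading 225 -> 262
Final: pos=(-6.617,-23.617), heading=262, 8 segment(s) drawn

Segment lengths:
  seg 1: (10,-7) -> (10.99,-6.01), length = 1.4
  seg 2: (10.99,-6.01) -> (2.01,-14.99), length = 12.7
  seg 3: (2.01,-14.99) -> (7.454,-9.546), length = 7.7
  seg 4: (7.454,-9.546) -> (-1.526,-18.526), length = 12.7
  seg 5: (-1.526,-18.526) -> (3.919,-13.081), length = 7.7
  seg 6: (3.919,-13.081) -> (-5.061,-22.061), length = 12.7
  seg 7: (-5.061,-22.061) -> (0.383,-16.617), length = 7.7
  seg 8: (0.383,-16.617) -> (-6.617,-23.617), length = 9.9
Total = 72.5

Answer: 72.5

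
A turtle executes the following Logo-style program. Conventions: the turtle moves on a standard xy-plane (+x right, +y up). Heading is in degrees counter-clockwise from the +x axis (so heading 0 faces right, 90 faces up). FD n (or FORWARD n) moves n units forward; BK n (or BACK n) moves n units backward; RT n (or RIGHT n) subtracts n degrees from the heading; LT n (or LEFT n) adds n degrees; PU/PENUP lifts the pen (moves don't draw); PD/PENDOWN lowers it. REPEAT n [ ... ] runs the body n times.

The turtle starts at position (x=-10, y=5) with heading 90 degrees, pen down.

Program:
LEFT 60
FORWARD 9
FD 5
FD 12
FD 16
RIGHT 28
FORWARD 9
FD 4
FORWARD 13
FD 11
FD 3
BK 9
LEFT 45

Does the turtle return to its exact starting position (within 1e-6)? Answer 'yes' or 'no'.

Answer: no

Derivation:
Executing turtle program step by step:
Start: pos=(-10,5), heading=90, pen down
LT 60: heading 90 -> 150
FD 9: (-10,5) -> (-17.794,9.5) [heading=150, draw]
FD 5: (-17.794,9.5) -> (-22.124,12) [heading=150, draw]
FD 12: (-22.124,12) -> (-32.517,18) [heading=150, draw]
FD 16: (-32.517,18) -> (-46.373,26) [heading=150, draw]
RT 28: heading 150 -> 122
FD 9: (-46.373,26) -> (-51.142,33.632) [heading=122, draw]
FD 4: (-51.142,33.632) -> (-53.262,37.025) [heading=122, draw]
FD 13: (-53.262,37.025) -> (-60.151,48.049) [heading=122, draw]
FD 11: (-60.151,48.049) -> (-65.98,57.378) [heading=122, draw]
FD 3: (-65.98,57.378) -> (-67.57,59.922) [heading=122, draw]
BK 9: (-67.57,59.922) -> (-62.801,52.289) [heading=122, draw]
LT 45: heading 122 -> 167
Final: pos=(-62.801,52.289), heading=167, 10 segment(s) drawn

Start position: (-10, 5)
Final position: (-62.801, 52.289)
Distance = 70.882; >= 1e-6 -> NOT closed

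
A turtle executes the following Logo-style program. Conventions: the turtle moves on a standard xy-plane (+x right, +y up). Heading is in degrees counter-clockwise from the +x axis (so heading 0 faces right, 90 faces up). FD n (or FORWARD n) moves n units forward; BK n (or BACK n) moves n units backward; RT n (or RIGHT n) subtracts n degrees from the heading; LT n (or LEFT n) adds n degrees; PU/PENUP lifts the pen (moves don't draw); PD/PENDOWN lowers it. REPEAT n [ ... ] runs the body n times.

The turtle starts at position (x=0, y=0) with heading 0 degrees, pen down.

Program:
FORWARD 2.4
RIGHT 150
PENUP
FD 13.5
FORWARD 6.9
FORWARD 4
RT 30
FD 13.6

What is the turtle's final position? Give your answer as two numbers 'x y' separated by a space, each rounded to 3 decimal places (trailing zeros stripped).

Answer: -32.331 -12.2

Derivation:
Executing turtle program step by step:
Start: pos=(0,0), heading=0, pen down
FD 2.4: (0,0) -> (2.4,0) [heading=0, draw]
RT 150: heading 0 -> 210
PU: pen up
FD 13.5: (2.4,0) -> (-9.291,-6.75) [heading=210, move]
FD 6.9: (-9.291,-6.75) -> (-15.267,-10.2) [heading=210, move]
FD 4: (-15.267,-10.2) -> (-18.731,-12.2) [heading=210, move]
RT 30: heading 210 -> 180
FD 13.6: (-18.731,-12.2) -> (-32.331,-12.2) [heading=180, move]
Final: pos=(-32.331,-12.2), heading=180, 1 segment(s) drawn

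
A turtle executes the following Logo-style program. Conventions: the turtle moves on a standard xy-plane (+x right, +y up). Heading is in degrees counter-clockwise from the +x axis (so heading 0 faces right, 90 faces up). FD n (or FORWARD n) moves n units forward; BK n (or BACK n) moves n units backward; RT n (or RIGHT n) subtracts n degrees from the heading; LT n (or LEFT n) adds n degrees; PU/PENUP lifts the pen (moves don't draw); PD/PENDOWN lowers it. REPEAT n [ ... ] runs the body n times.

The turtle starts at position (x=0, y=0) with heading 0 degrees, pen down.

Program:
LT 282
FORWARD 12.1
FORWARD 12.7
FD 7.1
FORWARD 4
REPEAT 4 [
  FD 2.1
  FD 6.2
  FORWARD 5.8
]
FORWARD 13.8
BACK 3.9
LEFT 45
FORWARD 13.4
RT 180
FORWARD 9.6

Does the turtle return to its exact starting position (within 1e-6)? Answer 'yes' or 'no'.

Answer: no

Derivation:
Executing turtle program step by step:
Start: pos=(0,0), heading=0, pen down
LT 282: heading 0 -> 282
FD 12.1: (0,0) -> (2.516,-11.836) [heading=282, draw]
FD 12.7: (2.516,-11.836) -> (5.156,-24.258) [heading=282, draw]
FD 7.1: (5.156,-24.258) -> (6.632,-31.203) [heading=282, draw]
FD 4: (6.632,-31.203) -> (7.464,-35.115) [heading=282, draw]
REPEAT 4 [
  -- iteration 1/4 --
  FD 2.1: (7.464,-35.115) -> (7.901,-37.17) [heading=282, draw]
  FD 6.2: (7.901,-37.17) -> (9.19,-43.234) [heading=282, draw]
  FD 5.8: (9.19,-43.234) -> (10.396,-48.907) [heading=282, draw]
  -- iteration 2/4 --
  FD 2.1: (10.396,-48.907) -> (10.832,-50.961) [heading=282, draw]
  FD 6.2: (10.832,-50.961) -> (12.121,-57.026) [heading=282, draw]
  FD 5.8: (12.121,-57.026) -> (13.327,-62.699) [heading=282, draw]
  -- iteration 3/4 --
  FD 2.1: (13.327,-62.699) -> (13.764,-64.753) [heading=282, draw]
  FD 6.2: (13.764,-64.753) -> (15.053,-70.818) [heading=282, draw]
  FD 5.8: (15.053,-70.818) -> (16.259,-76.491) [heading=282, draw]
  -- iteration 4/4 --
  FD 2.1: (16.259,-76.491) -> (16.695,-78.545) [heading=282, draw]
  FD 6.2: (16.695,-78.545) -> (17.984,-84.61) [heading=282, draw]
  FD 5.8: (17.984,-84.61) -> (19.19,-90.283) [heading=282, draw]
]
FD 13.8: (19.19,-90.283) -> (22.059,-103.781) [heading=282, draw]
BK 3.9: (22.059,-103.781) -> (21.249,-99.967) [heading=282, draw]
LT 45: heading 282 -> 327
FD 13.4: (21.249,-99.967) -> (32.487,-107.265) [heading=327, draw]
RT 180: heading 327 -> 147
FD 9.6: (32.487,-107.265) -> (24.436,-102.036) [heading=147, draw]
Final: pos=(24.436,-102.036), heading=147, 20 segment(s) drawn

Start position: (0, 0)
Final position: (24.436, -102.036)
Distance = 104.921; >= 1e-6 -> NOT closed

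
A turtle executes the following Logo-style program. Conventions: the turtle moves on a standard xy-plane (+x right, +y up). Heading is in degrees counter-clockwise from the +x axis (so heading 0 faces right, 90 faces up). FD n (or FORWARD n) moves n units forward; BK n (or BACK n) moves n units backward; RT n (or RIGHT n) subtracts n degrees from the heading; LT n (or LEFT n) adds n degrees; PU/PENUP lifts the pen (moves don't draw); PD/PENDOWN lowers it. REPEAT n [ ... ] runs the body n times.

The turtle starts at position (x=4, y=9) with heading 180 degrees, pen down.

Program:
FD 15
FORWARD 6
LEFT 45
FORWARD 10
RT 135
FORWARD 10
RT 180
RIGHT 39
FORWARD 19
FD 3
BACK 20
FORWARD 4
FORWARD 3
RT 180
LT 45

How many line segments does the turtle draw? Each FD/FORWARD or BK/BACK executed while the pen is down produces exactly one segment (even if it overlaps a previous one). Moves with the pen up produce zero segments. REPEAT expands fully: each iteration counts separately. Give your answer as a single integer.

Executing turtle program step by step:
Start: pos=(4,9), heading=180, pen down
FD 15: (4,9) -> (-11,9) [heading=180, draw]
FD 6: (-11,9) -> (-17,9) [heading=180, draw]
LT 45: heading 180 -> 225
FD 10: (-17,9) -> (-24.071,1.929) [heading=225, draw]
RT 135: heading 225 -> 90
FD 10: (-24.071,1.929) -> (-24.071,11.929) [heading=90, draw]
RT 180: heading 90 -> 270
RT 39: heading 270 -> 231
FD 19: (-24.071,11.929) -> (-36.028,-2.837) [heading=231, draw]
FD 3: (-36.028,-2.837) -> (-37.916,-5.168) [heading=231, draw]
BK 20: (-37.916,-5.168) -> (-25.33,10.375) [heading=231, draw]
FD 4: (-25.33,10.375) -> (-27.847,7.266) [heading=231, draw]
FD 3: (-27.847,7.266) -> (-29.735,4.935) [heading=231, draw]
RT 180: heading 231 -> 51
LT 45: heading 51 -> 96
Final: pos=(-29.735,4.935), heading=96, 9 segment(s) drawn
Segments drawn: 9

Answer: 9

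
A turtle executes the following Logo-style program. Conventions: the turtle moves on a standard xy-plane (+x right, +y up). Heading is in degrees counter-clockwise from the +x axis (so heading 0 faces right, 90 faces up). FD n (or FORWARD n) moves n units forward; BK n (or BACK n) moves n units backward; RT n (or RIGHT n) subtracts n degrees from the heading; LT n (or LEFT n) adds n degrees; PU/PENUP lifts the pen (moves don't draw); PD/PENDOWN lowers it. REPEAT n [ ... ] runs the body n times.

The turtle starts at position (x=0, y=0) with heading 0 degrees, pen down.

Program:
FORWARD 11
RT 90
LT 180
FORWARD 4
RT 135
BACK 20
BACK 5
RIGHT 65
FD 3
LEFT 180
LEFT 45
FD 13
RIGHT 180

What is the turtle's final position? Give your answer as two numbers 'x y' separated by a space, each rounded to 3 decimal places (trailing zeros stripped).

Executing turtle program step by step:
Start: pos=(0,0), heading=0, pen down
FD 11: (0,0) -> (11,0) [heading=0, draw]
RT 90: heading 0 -> 270
LT 180: heading 270 -> 90
FD 4: (11,0) -> (11,4) [heading=90, draw]
RT 135: heading 90 -> 315
BK 20: (11,4) -> (-3.142,18.142) [heading=315, draw]
BK 5: (-3.142,18.142) -> (-6.678,21.678) [heading=315, draw]
RT 65: heading 315 -> 250
FD 3: (-6.678,21.678) -> (-7.704,18.859) [heading=250, draw]
LT 180: heading 250 -> 70
LT 45: heading 70 -> 115
FD 13: (-7.704,18.859) -> (-13.198,30.641) [heading=115, draw]
RT 180: heading 115 -> 295
Final: pos=(-13.198,30.641), heading=295, 6 segment(s) drawn

Answer: -13.198 30.641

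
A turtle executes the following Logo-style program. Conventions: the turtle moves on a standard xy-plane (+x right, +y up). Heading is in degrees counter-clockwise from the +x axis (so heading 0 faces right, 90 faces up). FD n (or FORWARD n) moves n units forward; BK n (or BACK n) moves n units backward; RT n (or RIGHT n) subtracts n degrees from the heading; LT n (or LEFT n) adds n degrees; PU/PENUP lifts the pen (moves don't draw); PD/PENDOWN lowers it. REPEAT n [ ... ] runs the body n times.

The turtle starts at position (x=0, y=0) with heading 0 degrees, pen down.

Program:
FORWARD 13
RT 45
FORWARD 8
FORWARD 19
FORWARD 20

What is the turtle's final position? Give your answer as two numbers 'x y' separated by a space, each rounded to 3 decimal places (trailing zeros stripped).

Executing turtle program step by step:
Start: pos=(0,0), heading=0, pen down
FD 13: (0,0) -> (13,0) [heading=0, draw]
RT 45: heading 0 -> 315
FD 8: (13,0) -> (18.657,-5.657) [heading=315, draw]
FD 19: (18.657,-5.657) -> (32.092,-19.092) [heading=315, draw]
FD 20: (32.092,-19.092) -> (46.234,-33.234) [heading=315, draw]
Final: pos=(46.234,-33.234), heading=315, 4 segment(s) drawn

Answer: 46.234 -33.234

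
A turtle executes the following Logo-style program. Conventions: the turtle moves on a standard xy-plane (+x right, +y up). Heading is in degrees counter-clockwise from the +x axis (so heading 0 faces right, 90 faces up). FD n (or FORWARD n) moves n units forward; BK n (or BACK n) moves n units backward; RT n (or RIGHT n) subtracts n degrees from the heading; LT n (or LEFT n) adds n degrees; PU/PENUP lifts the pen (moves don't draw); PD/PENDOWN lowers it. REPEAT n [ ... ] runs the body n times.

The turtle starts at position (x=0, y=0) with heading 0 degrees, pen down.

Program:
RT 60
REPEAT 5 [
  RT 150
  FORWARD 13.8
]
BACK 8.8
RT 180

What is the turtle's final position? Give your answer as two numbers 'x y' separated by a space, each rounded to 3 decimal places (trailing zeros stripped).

Answer: -3.202 6.951

Derivation:
Executing turtle program step by step:
Start: pos=(0,0), heading=0, pen down
RT 60: heading 0 -> 300
REPEAT 5 [
  -- iteration 1/5 --
  RT 150: heading 300 -> 150
  FD 13.8: (0,0) -> (-11.951,6.9) [heading=150, draw]
  -- iteration 2/5 --
  RT 150: heading 150 -> 0
  FD 13.8: (-11.951,6.9) -> (1.849,6.9) [heading=0, draw]
  -- iteration 3/5 --
  RT 150: heading 0 -> 210
  FD 13.8: (1.849,6.9) -> (-10.102,0) [heading=210, draw]
  -- iteration 4/5 --
  RT 150: heading 210 -> 60
  FD 13.8: (-10.102,0) -> (-3.202,11.951) [heading=60, draw]
  -- iteration 5/5 --
  RT 150: heading 60 -> 270
  FD 13.8: (-3.202,11.951) -> (-3.202,-1.849) [heading=270, draw]
]
BK 8.8: (-3.202,-1.849) -> (-3.202,6.951) [heading=270, draw]
RT 180: heading 270 -> 90
Final: pos=(-3.202,6.951), heading=90, 6 segment(s) drawn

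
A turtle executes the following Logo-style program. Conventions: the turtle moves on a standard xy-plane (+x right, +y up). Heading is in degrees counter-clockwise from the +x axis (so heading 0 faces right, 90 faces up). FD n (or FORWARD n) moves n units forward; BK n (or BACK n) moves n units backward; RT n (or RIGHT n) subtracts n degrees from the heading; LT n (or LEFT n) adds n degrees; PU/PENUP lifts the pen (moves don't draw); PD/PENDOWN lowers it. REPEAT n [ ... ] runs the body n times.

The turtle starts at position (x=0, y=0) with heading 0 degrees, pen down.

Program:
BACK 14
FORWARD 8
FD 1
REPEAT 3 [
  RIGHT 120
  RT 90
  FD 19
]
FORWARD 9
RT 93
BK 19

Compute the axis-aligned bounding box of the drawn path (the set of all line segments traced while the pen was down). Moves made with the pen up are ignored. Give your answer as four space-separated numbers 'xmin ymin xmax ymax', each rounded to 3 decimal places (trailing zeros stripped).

Executing turtle program step by step:
Start: pos=(0,0), heading=0, pen down
BK 14: (0,0) -> (-14,0) [heading=0, draw]
FD 8: (-14,0) -> (-6,0) [heading=0, draw]
FD 1: (-6,0) -> (-5,0) [heading=0, draw]
REPEAT 3 [
  -- iteration 1/3 --
  RT 120: heading 0 -> 240
  RT 90: heading 240 -> 150
  FD 19: (-5,0) -> (-21.454,9.5) [heading=150, draw]
  -- iteration 2/3 --
  RT 120: heading 150 -> 30
  RT 90: heading 30 -> 300
  FD 19: (-21.454,9.5) -> (-11.954,-6.954) [heading=300, draw]
  -- iteration 3/3 --
  RT 120: heading 300 -> 180
  RT 90: heading 180 -> 90
  FD 19: (-11.954,-6.954) -> (-11.954,12.046) [heading=90, draw]
]
FD 9: (-11.954,12.046) -> (-11.954,21.046) [heading=90, draw]
RT 93: heading 90 -> 357
BK 19: (-11.954,21.046) -> (-30.928,22.04) [heading=357, draw]
Final: pos=(-30.928,22.04), heading=357, 8 segment(s) drawn

Segment endpoints: x in {-30.928, -21.454, -14, -11.954, -11.954, -11.954, -6, -5, 0}, y in {-6.954, 0, 9.5, 12.046, 21.046, 22.04}
xmin=-30.928, ymin=-6.954, xmax=0, ymax=22.04

Answer: -30.928 -6.954 0 22.04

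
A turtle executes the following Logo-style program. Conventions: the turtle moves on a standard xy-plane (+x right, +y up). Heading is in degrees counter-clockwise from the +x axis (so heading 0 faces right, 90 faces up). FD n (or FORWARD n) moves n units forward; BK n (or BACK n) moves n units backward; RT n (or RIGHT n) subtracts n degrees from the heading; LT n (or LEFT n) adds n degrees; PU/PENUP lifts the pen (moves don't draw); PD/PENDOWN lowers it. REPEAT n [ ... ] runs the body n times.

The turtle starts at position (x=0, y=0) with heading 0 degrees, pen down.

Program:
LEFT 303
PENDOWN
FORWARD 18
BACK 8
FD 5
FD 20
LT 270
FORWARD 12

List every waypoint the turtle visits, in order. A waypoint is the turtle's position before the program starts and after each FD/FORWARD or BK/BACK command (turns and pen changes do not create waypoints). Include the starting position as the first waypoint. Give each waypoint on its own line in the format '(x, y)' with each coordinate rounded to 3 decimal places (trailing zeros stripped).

Executing turtle program step by step:
Start: pos=(0,0), heading=0, pen down
LT 303: heading 0 -> 303
PD: pen down
FD 18: (0,0) -> (9.804,-15.096) [heading=303, draw]
BK 8: (9.804,-15.096) -> (5.446,-8.387) [heading=303, draw]
FD 5: (5.446,-8.387) -> (8.17,-12.58) [heading=303, draw]
FD 20: (8.17,-12.58) -> (19.062,-29.353) [heading=303, draw]
LT 270: heading 303 -> 213
FD 12: (19.062,-29.353) -> (8.998,-35.889) [heading=213, draw]
Final: pos=(8.998,-35.889), heading=213, 5 segment(s) drawn
Waypoints (6 total):
(0, 0)
(9.804, -15.096)
(5.446, -8.387)
(8.17, -12.58)
(19.062, -29.353)
(8.998, -35.889)

Answer: (0, 0)
(9.804, -15.096)
(5.446, -8.387)
(8.17, -12.58)
(19.062, -29.353)
(8.998, -35.889)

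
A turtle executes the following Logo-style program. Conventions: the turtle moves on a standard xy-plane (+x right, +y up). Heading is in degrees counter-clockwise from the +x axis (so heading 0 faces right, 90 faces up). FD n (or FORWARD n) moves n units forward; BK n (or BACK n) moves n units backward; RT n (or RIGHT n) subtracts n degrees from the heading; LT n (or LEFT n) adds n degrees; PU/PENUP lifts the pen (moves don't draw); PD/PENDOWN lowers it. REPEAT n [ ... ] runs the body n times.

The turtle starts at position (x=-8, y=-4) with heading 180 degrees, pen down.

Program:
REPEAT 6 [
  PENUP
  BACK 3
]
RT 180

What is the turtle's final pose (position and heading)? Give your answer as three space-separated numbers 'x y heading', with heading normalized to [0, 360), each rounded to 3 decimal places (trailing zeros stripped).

Executing turtle program step by step:
Start: pos=(-8,-4), heading=180, pen down
REPEAT 6 [
  -- iteration 1/6 --
  PU: pen up
  BK 3: (-8,-4) -> (-5,-4) [heading=180, move]
  -- iteration 2/6 --
  PU: pen up
  BK 3: (-5,-4) -> (-2,-4) [heading=180, move]
  -- iteration 3/6 --
  PU: pen up
  BK 3: (-2,-4) -> (1,-4) [heading=180, move]
  -- iteration 4/6 --
  PU: pen up
  BK 3: (1,-4) -> (4,-4) [heading=180, move]
  -- iteration 5/6 --
  PU: pen up
  BK 3: (4,-4) -> (7,-4) [heading=180, move]
  -- iteration 6/6 --
  PU: pen up
  BK 3: (7,-4) -> (10,-4) [heading=180, move]
]
RT 180: heading 180 -> 0
Final: pos=(10,-4), heading=0, 0 segment(s) drawn

Answer: 10 -4 0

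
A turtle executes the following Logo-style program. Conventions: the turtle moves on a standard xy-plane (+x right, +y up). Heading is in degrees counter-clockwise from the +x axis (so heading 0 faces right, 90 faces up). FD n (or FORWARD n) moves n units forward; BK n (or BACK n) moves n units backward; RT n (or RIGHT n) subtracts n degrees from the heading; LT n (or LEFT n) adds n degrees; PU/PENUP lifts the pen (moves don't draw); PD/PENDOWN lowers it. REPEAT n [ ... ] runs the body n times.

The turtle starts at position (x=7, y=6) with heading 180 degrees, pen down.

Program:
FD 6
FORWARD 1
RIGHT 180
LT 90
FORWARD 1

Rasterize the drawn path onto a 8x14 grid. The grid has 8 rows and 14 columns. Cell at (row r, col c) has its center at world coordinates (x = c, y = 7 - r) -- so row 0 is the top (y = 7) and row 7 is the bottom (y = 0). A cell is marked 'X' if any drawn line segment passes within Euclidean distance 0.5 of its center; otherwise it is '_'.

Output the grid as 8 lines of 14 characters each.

Segment 0: (7,6) -> (1,6)
Segment 1: (1,6) -> (0,6)
Segment 2: (0,6) -> (0,7)

Answer: X_____________
XXXXXXXX______
______________
______________
______________
______________
______________
______________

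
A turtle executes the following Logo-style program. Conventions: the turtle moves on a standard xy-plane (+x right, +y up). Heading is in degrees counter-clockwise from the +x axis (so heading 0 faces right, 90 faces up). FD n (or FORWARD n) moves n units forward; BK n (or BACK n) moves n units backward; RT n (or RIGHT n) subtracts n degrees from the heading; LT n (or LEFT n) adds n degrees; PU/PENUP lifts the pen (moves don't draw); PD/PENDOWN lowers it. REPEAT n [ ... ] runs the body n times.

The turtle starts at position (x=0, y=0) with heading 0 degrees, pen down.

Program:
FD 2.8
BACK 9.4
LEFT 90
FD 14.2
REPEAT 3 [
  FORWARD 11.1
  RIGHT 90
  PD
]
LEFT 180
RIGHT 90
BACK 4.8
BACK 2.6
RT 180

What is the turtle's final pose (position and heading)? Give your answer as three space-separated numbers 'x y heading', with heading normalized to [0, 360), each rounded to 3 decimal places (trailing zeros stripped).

Executing turtle program step by step:
Start: pos=(0,0), heading=0, pen down
FD 2.8: (0,0) -> (2.8,0) [heading=0, draw]
BK 9.4: (2.8,0) -> (-6.6,0) [heading=0, draw]
LT 90: heading 0 -> 90
FD 14.2: (-6.6,0) -> (-6.6,14.2) [heading=90, draw]
REPEAT 3 [
  -- iteration 1/3 --
  FD 11.1: (-6.6,14.2) -> (-6.6,25.3) [heading=90, draw]
  RT 90: heading 90 -> 0
  PD: pen down
  -- iteration 2/3 --
  FD 11.1: (-6.6,25.3) -> (4.5,25.3) [heading=0, draw]
  RT 90: heading 0 -> 270
  PD: pen down
  -- iteration 3/3 --
  FD 11.1: (4.5,25.3) -> (4.5,14.2) [heading=270, draw]
  RT 90: heading 270 -> 180
  PD: pen down
]
LT 180: heading 180 -> 0
RT 90: heading 0 -> 270
BK 4.8: (4.5,14.2) -> (4.5,19) [heading=270, draw]
BK 2.6: (4.5,19) -> (4.5,21.6) [heading=270, draw]
RT 180: heading 270 -> 90
Final: pos=(4.5,21.6), heading=90, 8 segment(s) drawn

Answer: 4.5 21.6 90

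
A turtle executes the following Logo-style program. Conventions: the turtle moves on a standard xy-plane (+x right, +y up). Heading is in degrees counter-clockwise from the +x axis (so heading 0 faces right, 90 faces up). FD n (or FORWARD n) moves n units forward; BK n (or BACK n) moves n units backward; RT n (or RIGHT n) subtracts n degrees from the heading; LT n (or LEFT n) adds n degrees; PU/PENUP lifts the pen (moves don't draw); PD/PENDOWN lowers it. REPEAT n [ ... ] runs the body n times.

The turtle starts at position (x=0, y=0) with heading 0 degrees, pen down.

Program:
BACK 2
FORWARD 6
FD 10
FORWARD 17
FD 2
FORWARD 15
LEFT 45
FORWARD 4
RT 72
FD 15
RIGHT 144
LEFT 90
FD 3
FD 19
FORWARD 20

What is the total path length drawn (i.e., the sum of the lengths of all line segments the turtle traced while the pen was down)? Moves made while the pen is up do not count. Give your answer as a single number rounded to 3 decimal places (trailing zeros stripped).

Executing turtle program step by step:
Start: pos=(0,0), heading=0, pen down
BK 2: (0,0) -> (-2,0) [heading=0, draw]
FD 6: (-2,0) -> (4,0) [heading=0, draw]
FD 10: (4,0) -> (14,0) [heading=0, draw]
FD 17: (14,0) -> (31,0) [heading=0, draw]
FD 2: (31,0) -> (33,0) [heading=0, draw]
FD 15: (33,0) -> (48,0) [heading=0, draw]
LT 45: heading 0 -> 45
FD 4: (48,0) -> (50.828,2.828) [heading=45, draw]
RT 72: heading 45 -> 333
FD 15: (50.828,2.828) -> (64.194,-3.981) [heading=333, draw]
RT 144: heading 333 -> 189
LT 90: heading 189 -> 279
FD 3: (64.194,-3.981) -> (64.663,-6.944) [heading=279, draw]
FD 19: (64.663,-6.944) -> (67.635,-25.711) [heading=279, draw]
FD 20: (67.635,-25.711) -> (70.764,-45.464) [heading=279, draw]
Final: pos=(70.764,-45.464), heading=279, 11 segment(s) drawn

Segment lengths:
  seg 1: (0,0) -> (-2,0), length = 2
  seg 2: (-2,0) -> (4,0), length = 6
  seg 3: (4,0) -> (14,0), length = 10
  seg 4: (14,0) -> (31,0), length = 17
  seg 5: (31,0) -> (33,0), length = 2
  seg 6: (33,0) -> (48,0), length = 15
  seg 7: (48,0) -> (50.828,2.828), length = 4
  seg 8: (50.828,2.828) -> (64.194,-3.981), length = 15
  seg 9: (64.194,-3.981) -> (64.663,-6.944), length = 3
  seg 10: (64.663,-6.944) -> (67.635,-25.711), length = 19
  seg 11: (67.635,-25.711) -> (70.764,-45.464), length = 20
Total = 113

Answer: 113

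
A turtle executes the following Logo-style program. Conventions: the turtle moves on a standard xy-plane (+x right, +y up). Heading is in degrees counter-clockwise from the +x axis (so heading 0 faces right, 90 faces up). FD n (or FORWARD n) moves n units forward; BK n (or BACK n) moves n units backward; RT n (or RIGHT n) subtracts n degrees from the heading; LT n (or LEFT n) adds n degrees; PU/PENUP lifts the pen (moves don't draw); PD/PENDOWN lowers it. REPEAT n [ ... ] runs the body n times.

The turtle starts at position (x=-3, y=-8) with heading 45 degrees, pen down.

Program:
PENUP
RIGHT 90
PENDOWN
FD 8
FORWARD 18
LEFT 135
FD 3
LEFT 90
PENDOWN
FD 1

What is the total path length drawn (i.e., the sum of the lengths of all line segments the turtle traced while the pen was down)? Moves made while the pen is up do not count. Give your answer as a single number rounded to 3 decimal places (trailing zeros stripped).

Answer: 30

Derivation:
Executing turtle program step by step:
Start: pos=(-3,-8), heading=45, pen down
PU: pen up
RT 90: heading 45 -> 315
PD: pen down
FD 8: (-3,-8) -> (2.657,-13.657) [heading=315, draw]
FD 18: (2.657,-13.657) -> (15.385,-26.385) [heading=315, draw]
LT 135: heading 315 -> 90
FD 3: (15.385,-26.385) -> (15.385,-23.385) [heading=90, draw]
LT 90: heading 90 -> 180
PD: pen down
FD 1: (15.385,-23.385) -> (14.385,-23.385) [heading=180, draw]
Final: pos=(14.385,-23.385), heading=180, 4 segment(s) drawn

Segment lengths:
  seg 1: (-3,-8) -> (2.657,-13.657), length = 8
  seg 2: (2.657,-13.657) -> (15.385,-26.385), length = 18
  seg 3: (15.385,-26.385) -> (15.385,-23.385), length = 3
  seg 4: (15.385,-23.385) -> (14.385,-23.385), length = 1
Total = 30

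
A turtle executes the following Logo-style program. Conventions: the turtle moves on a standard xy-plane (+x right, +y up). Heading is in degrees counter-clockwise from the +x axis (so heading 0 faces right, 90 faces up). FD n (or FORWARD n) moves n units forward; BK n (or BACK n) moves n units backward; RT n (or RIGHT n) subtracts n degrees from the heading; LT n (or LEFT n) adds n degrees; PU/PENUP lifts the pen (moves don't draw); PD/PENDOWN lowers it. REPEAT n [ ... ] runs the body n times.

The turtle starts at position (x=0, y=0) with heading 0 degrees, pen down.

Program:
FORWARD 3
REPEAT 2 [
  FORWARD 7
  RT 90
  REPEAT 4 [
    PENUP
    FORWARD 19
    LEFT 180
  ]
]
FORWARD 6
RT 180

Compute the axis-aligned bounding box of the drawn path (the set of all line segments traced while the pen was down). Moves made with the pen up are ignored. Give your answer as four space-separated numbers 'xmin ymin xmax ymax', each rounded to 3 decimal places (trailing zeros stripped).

Answer: 0 0 10 0

Derivation:
Executing turtle program step by step:
Start: pos=(0,0), heading=0, pen down
FD 3: (0,0) -> (3,0) [heading=0, draw]
REPEAT 2 [
  -- iteration 1/2 --
  FD 7: (3,0) -> (10,0) [heading=0, draw]
  RT 90: heading 0 -> 270
  REPEAT 4 [
    -- iteration 1/4 --
    PU: pen up
    FD 19: (10,0) -> (10,-19) [heading=270, move]
    LT 180: heading 270 -> 90
    -- iteration 2/4 --
    PU: pen up
    FD 19: (10,-19) -> (10,0) [heading=90, move]
    LT 180: heading 90 -> 270
    -- iteration 3/4 --
    PU: pen up
    FD 19: (10,0) -> (10,-19) [heading=270, move]
    LT 180: heading 270 -> 90
    -- iteration 4/4 --
    PU: pen up
    FD 19: (10,-19) -> (10,0) [heading=90, move]
    LT 180: heading 90 -> 270
  ]
  -- iteration 2/2 --
  FD 7: (10,0) -> (10,-7) [heading=270, move]
  RT 90: heading 270 -> 180
  REPEAT 4 [
    -- iteration 1/4 --
    PU: pen up
    FD 19: (10,-7) -> (-9,-7) [heading=180, move]
    LT 180: heading 180 -> 0
    -- iteration 2/4 --
    PU: pen up
    FD 19: (-9,-7) -> (10,-7) [heading=0, move]
    LT 180: heading 0 -> 180
    -- iteration 3/4 --
    PU: pen up
    FD 19: (10,-7) -> (-9,-7) [heading=180, move]
    LT 180: heading 180 -> 0
    -- iteration 4/4 --
    PU: pen up
    FD 19: (-9,-7) -> (10,-7) [heading=0, move]
    LT 180: heading 0 -> 180
  ]
]
FD 6: (10,-7) -> (4,-7) [heading=180, move]
RT 180: heading 180 -> 0
Final: pos=(4,-7), heading=0, 2 segment(s) drawn

Segment endpoints: x in {0, 3, 10}, y in {0}
xmin=0, ymin=0, xmax=10, ymax=0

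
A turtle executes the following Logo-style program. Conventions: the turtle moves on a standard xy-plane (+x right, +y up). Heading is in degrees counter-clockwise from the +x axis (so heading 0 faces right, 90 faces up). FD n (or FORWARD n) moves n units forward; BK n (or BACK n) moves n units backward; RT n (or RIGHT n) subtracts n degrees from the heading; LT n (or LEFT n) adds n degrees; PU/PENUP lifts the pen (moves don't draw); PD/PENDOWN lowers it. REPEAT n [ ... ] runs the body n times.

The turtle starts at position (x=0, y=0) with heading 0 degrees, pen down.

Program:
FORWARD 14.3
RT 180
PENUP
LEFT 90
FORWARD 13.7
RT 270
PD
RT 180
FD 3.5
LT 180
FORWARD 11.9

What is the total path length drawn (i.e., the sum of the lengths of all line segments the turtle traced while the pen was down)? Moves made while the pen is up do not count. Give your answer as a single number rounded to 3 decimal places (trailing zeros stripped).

Answer: 29.7

Derivation:
Executing turtle program step by step:
Start: pos=(0,0), heading=0, pen down
FD 14.3: (0,0) -> (14.3,0) [heading=0, draw]
RT 180: heading 0 -> 180
PU: pen up
LT 90: heading 180 -> 270
FD 13.7: (14.3,0) -> (14.3,-13.7) [heading=270, move]
RT 270: heading 270 -> 0
PD: pen down
RT 180: heading 0 -> 180
FD 3.5: (14.3,-13.7) -> (10.8,-13.7) [heading=180, draw]
LT 180: heading 180 -> 0
FD 11.9: (10.8,-13.7) -> (22.7,-13.7) [heading=0, draw]
Final: pos=(22.7,-13.7), heading=0, 3 segment(s) drawn

Segment lengths:
  seg 1: (0,0) -> (14.3,0), length = 14.3
  seg 2: (14.3,-13.7) -> (10.8,-13.7), length = 3.5
  seg 3: (10.8,-13.7) -> (22.7,-13.7), length = 11.9
Total = 29.7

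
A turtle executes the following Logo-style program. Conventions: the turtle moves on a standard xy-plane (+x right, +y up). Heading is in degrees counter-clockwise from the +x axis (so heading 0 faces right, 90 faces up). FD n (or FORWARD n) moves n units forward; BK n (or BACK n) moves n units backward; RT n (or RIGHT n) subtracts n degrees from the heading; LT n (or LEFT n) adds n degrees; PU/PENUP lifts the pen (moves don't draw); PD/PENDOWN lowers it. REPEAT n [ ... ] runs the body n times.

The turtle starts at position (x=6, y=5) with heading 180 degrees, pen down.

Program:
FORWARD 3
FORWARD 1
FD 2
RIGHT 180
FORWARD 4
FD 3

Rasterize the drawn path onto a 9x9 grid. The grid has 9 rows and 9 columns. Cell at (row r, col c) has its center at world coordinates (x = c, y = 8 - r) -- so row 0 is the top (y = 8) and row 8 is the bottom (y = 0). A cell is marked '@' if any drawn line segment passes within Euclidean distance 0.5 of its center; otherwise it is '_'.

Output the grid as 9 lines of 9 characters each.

Segment 0: (6,5) -> (3,5)
Segment 1: (3,5) -> (2,5)
Segment 2: (2,5) -> (0,5)
Segment 3: (0,5) -> (4,5)
Segment 4: (4,5) -> (7,5)

Answer: _________
_________
_________
@@@@@@@@_
_________
_________
_________
_________
_________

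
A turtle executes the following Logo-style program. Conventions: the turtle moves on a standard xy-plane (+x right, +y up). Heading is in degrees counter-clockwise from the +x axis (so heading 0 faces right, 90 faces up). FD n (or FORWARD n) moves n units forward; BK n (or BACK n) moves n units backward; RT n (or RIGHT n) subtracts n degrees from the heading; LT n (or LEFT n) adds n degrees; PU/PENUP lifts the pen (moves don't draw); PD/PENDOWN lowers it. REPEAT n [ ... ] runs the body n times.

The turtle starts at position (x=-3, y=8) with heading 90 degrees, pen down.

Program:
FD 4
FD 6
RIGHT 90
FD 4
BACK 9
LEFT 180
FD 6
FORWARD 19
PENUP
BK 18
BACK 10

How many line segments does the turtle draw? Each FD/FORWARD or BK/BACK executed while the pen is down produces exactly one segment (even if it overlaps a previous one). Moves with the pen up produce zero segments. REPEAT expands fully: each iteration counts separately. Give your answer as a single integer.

Answer: 6

Derivation:
Executing turtle program step by step:
Start: pos=(-3,8), heading=90, pen down
FD 4: (-3,8) -> (-3,12) [heading=90, draw]
FD 6: (-3,12) -> (-3,18) [heading=90, draw]
RT 90: heading 90 -> 0
FD 4: (-3,18) -> (1,18) [heading=0, draw]
BK 9: (1,18) -> (-8,18) [heading=0, draw]
LT 180: heading 0 -> 180
FD 6: (-8,18) -> (-14,18) [heading=180, draw]
FD 19: (-14,18) -> (-33,18) [heading=180, draw]
PU: pen up
BK 18: (-33,18) -> (-15,18) [heading=180, move]
BK 10: (-15,18) -> (-5,18) [heading=180, move]
Final: pos=(-5,18), heading=180, 6 segment(s) drawn
Segments drawn: 6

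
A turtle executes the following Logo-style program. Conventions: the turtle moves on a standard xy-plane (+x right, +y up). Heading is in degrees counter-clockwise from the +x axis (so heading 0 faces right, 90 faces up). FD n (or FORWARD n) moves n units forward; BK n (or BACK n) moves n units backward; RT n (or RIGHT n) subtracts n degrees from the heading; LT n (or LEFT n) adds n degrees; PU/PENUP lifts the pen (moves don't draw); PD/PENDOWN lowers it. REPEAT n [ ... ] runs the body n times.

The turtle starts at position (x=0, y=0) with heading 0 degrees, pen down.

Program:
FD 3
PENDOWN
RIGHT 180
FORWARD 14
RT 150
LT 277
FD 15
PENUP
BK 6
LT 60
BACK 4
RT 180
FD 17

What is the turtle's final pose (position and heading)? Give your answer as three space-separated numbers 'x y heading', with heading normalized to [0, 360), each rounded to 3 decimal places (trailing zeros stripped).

Executing turtle program step by step:
Start: pos=(0,0), heading=0, pen down
FD 3: (0,0) -> (3,0) [heading=0, draw]
PD: pen down
RT 180: heading 0 -> 180
FD 14: (3,0) -> (-11,0) [heading=180, draw]
RT 150: heading 180 -> 30
LT 277: heading 30 -> 307
FD 15: (-11,0) -> (-1.973,-11.98) [heading=307, draw]
PU: pen up
BK 6: (-1.973,-11.98) -> (-5.584,-7.188) [heading=307, move]
LT 60: heading 307 -> 7
BK 4: (-5.584,-7.188) -> (-9.554,-7.675) [heading=7, move]
RT 180: heading 7 -> 187
FD 17: (-9.554,-7.675) -> (-26.427,-9.747) [heading=187, move]
Final: pos=(-26.427,-9.747), heading=187, 3 segment(s) drawn

Answer: -26.427 -9.747 187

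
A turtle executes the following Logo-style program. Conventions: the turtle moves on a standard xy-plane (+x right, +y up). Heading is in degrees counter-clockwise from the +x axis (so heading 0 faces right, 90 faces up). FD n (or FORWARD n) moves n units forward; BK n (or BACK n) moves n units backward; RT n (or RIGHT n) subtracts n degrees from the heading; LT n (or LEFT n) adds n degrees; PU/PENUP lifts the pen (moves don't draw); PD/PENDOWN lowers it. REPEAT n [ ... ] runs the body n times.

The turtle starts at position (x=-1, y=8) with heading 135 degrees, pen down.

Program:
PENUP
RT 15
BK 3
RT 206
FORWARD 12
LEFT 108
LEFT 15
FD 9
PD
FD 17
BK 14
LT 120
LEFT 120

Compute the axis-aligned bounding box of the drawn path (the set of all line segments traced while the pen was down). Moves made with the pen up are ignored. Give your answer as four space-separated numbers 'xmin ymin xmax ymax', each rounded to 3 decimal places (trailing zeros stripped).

Answer: 8.525 -1.153 22.102 9.078

Derivation:
Executing turtle program step by step:
Start: pos=(-1,8), heading=135, pen down
PU: pen up
RT 15: heading 135 -> 120
BK 3: (-1,8) -> (0.5,5.402) [heading=120, move]
RT 206: heading 120 -> 274
FD 12: (0.5,5.402) -> (1.337,-6.569) [heading=274, move]
LT 108: heading 274 -> 22
LT 15: heading 22 -> 37
FD 9: (1.337,-6.569) -> (8.525,-1.153) [heading=37, move]
PD: pen down
FD 17: (8.525,-1.153) -> (22.102,9.078) [heading=37, draw]
BK 14: (22.102,9.078) -> (10.921,0.653) [heading=37, draw]
LT 120: heading 37 -> 157
LT 120: heading 157 -> 277
Final: pos=(10.921,0.653), heading=277, 2 segment(s) drawn

Segment endpoints: x in {8.525, 10.921, 22.102}, y in {-1.153, 0.653, 9.078}
xmin=8.525, ymin=-1.153, xmax=22.102, ymax=9.078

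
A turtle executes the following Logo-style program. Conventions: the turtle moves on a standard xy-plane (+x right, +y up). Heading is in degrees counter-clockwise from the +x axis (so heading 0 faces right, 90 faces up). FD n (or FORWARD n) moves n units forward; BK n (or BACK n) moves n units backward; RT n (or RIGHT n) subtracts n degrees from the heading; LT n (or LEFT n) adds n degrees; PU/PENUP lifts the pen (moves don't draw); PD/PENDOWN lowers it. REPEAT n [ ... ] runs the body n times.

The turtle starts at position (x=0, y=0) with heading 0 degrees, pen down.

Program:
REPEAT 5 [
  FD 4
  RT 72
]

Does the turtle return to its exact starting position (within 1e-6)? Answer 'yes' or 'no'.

Answer: yes

Derivation:
Executing turtle program step by step:
Start: pos=(0,0), heading=0, pen down
REPEAT 5 [
  -- iteration 1/5 --
  FD 4: (0,0) -> (4,0) [heading=0, draw]
  RT 72: heading 0 -> 288
  -- iteration 2/5 --
  FD 4: (4,0) -> (5.236,-3.804) [heading=288, draw]
  RT 72: heading 288 -> 216
  -- iteration 3/5 --
  FD 4: (5.236,-3.804) -> (2,-6.155) [heading=216, draw]
  RT 72: heading 216 -> 144
  -- iteration 4/5 --
  FD 4: (2,-6.155) -> (-1.236,-3.804) [heading=144, draw]
  RT 72: heading 144 -> 72
  -- iteration 5/5 --
  FD 4: (-1.236,-3.804) -> (0,0) [heading=72, draw]
  RT 72: heading 72 -> 0
]
Final: pos=(0,0), heading=0, 5 segment(s) drawn

Start position: (0, 0)
Final position: (0, 0)
Distance = 0; < 1e-6 -> CLOSED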